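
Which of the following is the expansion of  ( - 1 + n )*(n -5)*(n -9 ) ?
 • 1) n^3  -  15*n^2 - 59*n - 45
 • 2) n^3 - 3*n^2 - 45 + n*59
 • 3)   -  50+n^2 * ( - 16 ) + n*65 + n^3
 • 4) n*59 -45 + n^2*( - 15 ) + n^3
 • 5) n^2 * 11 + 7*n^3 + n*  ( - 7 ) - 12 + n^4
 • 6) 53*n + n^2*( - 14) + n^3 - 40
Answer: 4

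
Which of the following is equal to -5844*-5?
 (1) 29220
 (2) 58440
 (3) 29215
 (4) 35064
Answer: 1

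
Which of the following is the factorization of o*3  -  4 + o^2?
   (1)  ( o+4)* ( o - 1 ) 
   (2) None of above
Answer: 1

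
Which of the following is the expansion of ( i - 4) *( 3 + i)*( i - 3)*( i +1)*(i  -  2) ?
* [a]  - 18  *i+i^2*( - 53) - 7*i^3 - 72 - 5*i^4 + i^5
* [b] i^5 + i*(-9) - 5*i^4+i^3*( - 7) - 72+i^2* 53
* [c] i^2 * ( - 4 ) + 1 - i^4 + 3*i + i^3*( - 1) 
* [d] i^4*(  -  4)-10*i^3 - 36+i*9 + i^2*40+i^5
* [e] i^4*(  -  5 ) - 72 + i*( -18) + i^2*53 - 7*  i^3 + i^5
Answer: e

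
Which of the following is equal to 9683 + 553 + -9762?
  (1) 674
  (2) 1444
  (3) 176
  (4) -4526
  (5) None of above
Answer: 5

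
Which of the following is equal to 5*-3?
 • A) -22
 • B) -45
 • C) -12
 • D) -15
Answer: D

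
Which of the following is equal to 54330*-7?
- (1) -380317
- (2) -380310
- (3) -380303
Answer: 2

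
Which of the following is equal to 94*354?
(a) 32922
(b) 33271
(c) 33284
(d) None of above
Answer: d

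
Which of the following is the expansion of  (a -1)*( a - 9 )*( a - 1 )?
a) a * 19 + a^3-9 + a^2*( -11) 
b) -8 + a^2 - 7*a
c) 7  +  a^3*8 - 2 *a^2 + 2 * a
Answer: a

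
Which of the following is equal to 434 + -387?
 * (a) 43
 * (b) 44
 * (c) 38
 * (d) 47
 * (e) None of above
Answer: d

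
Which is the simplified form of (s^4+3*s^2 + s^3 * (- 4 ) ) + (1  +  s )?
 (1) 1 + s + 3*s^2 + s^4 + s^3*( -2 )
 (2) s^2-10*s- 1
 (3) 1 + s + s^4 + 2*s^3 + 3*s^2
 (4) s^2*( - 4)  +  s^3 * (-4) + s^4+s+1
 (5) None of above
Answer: 5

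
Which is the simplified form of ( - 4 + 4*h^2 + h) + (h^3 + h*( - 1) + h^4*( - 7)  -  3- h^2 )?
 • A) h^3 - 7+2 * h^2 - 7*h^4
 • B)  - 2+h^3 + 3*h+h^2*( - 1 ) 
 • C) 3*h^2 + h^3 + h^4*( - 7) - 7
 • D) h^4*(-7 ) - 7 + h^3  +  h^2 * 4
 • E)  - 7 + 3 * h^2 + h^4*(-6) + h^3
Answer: C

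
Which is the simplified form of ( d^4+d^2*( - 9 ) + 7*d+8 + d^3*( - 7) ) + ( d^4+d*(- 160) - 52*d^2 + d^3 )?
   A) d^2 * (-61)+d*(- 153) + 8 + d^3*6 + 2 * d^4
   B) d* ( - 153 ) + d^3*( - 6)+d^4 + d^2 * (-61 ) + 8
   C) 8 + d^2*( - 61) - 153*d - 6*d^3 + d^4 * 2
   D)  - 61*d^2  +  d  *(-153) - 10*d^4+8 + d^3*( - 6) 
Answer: C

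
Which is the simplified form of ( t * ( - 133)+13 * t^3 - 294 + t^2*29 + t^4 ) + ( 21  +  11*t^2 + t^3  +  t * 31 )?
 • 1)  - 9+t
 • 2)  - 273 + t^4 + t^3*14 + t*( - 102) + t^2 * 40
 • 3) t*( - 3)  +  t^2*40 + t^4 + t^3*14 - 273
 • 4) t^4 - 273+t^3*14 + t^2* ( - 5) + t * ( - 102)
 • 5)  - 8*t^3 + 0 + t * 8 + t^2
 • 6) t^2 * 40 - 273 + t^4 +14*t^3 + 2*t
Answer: 2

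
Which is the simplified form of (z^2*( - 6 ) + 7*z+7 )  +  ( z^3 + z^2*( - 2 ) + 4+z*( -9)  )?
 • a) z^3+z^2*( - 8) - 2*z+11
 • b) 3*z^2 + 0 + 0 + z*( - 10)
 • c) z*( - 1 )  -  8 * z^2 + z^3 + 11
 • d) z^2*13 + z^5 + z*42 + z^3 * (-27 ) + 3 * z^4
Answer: a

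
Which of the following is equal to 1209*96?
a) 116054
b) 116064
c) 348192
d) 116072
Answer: b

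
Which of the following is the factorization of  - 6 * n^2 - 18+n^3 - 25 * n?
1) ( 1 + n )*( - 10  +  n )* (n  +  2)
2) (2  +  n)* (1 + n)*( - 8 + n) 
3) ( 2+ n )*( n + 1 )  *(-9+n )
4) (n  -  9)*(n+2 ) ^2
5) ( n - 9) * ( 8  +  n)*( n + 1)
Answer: 3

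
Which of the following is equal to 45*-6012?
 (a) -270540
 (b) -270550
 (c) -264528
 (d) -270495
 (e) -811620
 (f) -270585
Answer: a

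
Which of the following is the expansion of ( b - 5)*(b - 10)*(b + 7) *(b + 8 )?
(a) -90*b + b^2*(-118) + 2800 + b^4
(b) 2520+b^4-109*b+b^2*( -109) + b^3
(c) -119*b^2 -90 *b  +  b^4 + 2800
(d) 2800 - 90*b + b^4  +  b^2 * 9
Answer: c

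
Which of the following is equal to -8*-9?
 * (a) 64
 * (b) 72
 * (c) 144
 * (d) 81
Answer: b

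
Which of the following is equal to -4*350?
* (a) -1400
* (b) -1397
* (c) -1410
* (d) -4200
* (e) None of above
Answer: a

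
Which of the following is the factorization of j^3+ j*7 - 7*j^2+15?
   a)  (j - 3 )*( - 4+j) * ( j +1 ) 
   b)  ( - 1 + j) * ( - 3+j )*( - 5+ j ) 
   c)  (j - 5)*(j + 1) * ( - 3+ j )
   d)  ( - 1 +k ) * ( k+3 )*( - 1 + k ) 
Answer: c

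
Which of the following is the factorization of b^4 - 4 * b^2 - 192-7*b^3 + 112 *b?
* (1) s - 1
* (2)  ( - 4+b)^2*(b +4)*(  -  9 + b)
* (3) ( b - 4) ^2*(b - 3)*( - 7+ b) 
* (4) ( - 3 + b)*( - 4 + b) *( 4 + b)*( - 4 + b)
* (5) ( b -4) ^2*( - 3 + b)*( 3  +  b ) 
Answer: 4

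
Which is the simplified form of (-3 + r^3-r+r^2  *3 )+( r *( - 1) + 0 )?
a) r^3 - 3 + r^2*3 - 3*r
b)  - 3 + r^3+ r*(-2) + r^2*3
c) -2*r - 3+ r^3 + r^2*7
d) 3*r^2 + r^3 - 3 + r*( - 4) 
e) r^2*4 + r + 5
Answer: b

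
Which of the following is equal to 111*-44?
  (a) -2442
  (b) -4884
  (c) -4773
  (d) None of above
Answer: b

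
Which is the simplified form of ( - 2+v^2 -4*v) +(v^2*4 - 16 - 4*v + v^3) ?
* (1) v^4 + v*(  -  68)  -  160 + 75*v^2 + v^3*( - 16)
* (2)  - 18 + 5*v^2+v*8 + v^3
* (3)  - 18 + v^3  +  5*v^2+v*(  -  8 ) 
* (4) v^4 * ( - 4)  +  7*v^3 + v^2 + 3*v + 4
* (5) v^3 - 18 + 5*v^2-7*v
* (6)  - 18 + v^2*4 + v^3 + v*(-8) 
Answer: 3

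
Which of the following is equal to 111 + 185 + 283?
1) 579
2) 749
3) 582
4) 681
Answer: 1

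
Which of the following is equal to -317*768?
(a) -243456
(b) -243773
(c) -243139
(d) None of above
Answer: a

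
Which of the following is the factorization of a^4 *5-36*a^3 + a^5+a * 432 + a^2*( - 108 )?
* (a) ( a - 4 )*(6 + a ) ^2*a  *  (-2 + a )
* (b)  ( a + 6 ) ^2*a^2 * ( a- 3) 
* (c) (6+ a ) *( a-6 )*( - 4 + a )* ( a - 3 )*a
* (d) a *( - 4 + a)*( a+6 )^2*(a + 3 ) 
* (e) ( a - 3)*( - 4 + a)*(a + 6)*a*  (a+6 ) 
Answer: e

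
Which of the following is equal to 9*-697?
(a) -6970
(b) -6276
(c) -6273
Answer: c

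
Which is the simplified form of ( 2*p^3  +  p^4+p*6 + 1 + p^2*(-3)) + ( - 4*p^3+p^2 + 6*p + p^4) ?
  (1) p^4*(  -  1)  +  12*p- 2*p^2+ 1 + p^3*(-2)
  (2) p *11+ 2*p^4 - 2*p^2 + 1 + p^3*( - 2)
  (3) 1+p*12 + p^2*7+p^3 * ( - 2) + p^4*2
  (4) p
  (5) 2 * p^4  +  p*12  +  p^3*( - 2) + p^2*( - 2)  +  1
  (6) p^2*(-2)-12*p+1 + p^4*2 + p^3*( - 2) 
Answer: 5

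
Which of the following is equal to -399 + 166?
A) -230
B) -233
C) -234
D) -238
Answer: B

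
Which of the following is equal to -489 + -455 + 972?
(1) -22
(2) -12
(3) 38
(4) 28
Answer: 4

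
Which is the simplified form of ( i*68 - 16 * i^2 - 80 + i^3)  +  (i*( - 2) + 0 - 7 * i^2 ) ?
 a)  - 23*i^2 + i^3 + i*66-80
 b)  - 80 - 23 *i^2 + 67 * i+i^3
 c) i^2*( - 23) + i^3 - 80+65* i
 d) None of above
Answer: a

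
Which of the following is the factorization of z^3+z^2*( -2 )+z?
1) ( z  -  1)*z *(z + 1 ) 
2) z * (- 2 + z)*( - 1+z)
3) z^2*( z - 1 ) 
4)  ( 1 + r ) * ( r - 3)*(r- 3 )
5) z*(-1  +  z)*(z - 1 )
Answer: 5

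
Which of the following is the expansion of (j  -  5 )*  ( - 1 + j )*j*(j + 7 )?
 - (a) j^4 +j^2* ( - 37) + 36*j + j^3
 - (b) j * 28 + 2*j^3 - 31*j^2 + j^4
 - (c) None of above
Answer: c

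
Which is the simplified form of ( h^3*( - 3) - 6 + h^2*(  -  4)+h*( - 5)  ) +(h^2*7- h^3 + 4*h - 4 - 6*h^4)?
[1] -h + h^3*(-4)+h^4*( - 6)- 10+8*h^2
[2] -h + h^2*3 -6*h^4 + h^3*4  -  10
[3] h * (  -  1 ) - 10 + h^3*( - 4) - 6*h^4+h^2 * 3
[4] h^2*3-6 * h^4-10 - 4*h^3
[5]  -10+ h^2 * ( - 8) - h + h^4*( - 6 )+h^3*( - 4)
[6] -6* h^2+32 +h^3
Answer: 3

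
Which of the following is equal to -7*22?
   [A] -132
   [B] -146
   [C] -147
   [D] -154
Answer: D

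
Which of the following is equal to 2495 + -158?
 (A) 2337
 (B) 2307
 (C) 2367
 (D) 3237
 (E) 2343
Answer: A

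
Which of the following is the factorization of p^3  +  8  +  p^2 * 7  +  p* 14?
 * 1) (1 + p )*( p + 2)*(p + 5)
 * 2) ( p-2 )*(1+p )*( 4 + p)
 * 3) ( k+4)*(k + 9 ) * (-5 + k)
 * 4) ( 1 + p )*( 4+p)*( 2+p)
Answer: 4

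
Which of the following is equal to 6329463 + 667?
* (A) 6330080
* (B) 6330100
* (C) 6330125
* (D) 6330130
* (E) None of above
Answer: D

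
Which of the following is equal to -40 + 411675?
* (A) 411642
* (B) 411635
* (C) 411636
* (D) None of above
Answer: B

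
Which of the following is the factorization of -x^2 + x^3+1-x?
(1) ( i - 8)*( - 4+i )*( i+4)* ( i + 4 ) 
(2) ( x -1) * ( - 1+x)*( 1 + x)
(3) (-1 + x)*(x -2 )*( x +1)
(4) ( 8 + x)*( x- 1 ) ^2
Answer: 2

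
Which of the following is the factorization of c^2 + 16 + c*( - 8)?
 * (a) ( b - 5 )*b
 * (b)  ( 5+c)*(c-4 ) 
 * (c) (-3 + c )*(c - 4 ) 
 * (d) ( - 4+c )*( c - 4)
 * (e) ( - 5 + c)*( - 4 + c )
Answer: d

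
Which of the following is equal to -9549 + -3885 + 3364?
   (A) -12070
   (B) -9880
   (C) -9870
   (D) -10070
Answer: D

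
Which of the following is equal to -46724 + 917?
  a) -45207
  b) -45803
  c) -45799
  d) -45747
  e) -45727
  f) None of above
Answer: f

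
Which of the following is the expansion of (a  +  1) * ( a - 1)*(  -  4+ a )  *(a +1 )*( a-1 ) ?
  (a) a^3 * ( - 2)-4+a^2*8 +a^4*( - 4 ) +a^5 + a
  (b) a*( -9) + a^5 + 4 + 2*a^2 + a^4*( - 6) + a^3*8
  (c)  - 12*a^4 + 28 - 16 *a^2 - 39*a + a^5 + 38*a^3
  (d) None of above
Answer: a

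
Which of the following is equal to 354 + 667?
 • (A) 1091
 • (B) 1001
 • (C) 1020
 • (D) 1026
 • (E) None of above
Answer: E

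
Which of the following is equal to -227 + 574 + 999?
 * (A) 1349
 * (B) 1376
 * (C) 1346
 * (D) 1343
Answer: C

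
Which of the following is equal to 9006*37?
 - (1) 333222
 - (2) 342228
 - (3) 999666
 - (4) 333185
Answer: 1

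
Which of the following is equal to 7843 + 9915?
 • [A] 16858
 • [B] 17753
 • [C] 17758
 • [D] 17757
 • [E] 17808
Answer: C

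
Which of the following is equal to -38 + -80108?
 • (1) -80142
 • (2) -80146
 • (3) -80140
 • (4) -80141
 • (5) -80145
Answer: 2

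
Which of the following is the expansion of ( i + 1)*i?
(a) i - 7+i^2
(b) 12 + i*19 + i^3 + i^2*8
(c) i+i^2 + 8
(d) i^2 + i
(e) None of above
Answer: d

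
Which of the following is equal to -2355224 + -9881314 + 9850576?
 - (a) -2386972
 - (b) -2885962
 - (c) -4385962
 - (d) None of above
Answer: d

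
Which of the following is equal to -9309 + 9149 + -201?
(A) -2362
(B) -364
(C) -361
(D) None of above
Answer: C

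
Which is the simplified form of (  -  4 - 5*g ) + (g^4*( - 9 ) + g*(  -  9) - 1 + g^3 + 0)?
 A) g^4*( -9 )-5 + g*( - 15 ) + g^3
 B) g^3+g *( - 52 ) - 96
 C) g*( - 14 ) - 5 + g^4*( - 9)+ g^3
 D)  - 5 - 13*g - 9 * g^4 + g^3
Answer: C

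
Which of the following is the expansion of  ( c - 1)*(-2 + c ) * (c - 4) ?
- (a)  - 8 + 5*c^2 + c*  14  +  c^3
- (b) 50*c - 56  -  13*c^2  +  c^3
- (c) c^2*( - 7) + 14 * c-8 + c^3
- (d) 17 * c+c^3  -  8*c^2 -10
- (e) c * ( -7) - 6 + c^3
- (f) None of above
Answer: c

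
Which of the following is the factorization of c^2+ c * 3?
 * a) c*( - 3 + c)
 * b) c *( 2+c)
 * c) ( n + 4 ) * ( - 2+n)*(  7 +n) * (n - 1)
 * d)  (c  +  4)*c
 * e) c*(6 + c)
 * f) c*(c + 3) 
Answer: f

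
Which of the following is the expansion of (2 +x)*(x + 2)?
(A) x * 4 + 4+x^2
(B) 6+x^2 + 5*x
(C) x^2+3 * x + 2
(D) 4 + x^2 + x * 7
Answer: A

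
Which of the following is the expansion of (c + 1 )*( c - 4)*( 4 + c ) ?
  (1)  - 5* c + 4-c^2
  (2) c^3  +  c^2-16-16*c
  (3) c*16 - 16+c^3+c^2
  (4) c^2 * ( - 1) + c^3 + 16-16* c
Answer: 2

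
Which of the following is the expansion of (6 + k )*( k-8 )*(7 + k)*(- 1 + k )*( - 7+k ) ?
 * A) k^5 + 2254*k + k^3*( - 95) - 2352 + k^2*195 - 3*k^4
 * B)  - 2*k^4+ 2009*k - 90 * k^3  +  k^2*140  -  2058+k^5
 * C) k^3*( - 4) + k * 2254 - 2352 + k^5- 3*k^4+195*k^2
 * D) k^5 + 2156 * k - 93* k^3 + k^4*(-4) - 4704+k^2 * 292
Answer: A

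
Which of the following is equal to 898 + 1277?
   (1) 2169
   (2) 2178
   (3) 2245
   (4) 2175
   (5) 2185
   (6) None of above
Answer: 4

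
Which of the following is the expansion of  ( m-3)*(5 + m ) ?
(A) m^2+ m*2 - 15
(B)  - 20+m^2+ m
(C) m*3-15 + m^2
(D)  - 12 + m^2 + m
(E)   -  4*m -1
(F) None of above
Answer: A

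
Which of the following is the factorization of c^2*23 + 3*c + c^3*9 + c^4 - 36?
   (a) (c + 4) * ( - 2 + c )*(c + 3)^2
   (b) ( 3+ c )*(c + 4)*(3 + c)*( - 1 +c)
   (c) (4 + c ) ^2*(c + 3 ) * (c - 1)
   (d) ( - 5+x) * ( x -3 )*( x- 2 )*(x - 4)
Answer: b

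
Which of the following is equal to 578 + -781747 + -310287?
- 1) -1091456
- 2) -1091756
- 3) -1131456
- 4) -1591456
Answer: 1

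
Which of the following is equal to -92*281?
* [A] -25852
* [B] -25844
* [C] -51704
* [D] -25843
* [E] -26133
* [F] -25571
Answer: A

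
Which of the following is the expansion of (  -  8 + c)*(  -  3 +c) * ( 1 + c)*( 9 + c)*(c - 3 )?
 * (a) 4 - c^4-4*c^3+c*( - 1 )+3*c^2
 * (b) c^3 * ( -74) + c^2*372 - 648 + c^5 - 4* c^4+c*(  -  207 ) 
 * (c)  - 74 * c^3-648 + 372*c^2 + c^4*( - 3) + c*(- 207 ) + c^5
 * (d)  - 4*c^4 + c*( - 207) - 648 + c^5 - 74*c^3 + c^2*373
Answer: b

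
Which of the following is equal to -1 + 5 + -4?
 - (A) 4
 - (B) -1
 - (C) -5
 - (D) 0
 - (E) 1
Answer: D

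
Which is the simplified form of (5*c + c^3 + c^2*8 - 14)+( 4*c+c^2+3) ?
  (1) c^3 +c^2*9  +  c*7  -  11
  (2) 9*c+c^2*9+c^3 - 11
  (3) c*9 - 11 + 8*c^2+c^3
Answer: 2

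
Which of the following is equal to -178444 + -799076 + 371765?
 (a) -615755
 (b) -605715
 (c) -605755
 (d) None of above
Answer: c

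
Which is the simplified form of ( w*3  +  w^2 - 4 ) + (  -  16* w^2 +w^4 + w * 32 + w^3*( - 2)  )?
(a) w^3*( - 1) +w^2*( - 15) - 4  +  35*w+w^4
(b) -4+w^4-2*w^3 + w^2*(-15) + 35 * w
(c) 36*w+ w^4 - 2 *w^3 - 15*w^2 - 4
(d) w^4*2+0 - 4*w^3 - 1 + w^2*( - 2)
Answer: b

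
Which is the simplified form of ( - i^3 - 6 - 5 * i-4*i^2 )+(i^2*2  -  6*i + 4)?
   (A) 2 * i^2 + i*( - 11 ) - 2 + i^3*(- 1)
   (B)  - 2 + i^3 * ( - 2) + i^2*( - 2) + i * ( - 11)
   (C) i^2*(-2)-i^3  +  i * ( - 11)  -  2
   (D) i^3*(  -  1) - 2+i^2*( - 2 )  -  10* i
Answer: C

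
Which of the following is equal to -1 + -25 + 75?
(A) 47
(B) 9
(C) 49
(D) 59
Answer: C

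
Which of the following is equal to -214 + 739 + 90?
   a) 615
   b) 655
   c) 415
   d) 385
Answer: a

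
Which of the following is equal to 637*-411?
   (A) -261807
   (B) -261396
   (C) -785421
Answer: A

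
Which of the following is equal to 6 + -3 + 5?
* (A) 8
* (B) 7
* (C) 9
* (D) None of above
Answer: A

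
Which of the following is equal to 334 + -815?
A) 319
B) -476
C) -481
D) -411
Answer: C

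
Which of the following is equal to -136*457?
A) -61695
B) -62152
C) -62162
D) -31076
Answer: B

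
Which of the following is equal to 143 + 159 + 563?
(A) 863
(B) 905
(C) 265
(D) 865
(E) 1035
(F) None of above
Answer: D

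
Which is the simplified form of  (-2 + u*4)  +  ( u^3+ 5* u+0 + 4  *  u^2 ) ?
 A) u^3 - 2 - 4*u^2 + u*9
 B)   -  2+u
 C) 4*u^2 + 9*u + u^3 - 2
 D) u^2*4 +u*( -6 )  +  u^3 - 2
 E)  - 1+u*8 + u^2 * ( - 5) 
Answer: C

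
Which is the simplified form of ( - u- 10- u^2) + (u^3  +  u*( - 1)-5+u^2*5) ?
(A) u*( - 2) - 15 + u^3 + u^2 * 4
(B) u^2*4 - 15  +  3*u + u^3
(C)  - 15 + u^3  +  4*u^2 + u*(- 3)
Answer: A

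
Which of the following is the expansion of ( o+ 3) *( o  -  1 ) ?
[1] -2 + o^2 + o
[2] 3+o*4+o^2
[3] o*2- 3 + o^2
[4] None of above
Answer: 3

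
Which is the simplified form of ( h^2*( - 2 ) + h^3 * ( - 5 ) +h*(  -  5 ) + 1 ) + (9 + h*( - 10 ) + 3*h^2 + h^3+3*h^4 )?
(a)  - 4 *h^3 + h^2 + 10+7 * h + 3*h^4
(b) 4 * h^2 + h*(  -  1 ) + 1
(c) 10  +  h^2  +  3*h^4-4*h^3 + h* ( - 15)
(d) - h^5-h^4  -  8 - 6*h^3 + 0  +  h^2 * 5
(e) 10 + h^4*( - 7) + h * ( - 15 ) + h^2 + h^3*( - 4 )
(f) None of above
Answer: c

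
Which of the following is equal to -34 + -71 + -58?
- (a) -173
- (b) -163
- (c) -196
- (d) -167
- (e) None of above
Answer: b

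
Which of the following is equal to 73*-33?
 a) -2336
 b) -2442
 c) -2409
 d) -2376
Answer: c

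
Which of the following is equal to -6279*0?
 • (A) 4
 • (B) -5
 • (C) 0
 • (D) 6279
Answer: C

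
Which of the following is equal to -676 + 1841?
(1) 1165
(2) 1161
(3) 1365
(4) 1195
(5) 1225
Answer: 1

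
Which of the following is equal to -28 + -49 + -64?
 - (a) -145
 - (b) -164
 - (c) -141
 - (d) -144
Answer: c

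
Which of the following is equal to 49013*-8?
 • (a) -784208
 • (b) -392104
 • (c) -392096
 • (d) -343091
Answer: b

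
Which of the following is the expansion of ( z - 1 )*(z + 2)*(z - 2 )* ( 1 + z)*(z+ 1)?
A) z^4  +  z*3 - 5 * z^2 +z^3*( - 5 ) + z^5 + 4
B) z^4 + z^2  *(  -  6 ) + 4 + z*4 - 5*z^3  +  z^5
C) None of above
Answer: C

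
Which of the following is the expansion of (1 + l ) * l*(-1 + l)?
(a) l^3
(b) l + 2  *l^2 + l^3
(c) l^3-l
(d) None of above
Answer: c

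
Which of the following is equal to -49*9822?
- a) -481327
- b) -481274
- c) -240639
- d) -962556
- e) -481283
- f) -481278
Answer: f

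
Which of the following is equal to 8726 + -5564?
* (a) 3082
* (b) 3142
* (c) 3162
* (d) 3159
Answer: c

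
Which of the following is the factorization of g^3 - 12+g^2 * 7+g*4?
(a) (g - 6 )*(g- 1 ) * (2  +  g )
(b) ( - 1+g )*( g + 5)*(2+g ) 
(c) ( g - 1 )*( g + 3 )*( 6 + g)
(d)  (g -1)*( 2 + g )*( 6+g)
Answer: d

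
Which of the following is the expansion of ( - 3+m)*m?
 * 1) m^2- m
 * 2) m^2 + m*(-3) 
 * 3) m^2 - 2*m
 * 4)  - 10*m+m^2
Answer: 2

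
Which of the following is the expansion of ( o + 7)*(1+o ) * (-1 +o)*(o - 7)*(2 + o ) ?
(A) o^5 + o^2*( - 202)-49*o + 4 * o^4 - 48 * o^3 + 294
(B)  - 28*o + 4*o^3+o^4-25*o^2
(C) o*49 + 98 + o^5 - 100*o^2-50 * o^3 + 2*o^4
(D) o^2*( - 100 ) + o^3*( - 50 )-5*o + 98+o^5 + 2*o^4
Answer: C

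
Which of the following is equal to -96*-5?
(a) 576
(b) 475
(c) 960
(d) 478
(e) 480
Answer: e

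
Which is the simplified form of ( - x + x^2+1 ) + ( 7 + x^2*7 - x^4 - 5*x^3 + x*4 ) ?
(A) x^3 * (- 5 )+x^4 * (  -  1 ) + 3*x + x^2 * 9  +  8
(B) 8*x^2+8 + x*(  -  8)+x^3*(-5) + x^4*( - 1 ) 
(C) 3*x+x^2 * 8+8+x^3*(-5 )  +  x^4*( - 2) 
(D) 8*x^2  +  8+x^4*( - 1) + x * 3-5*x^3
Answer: D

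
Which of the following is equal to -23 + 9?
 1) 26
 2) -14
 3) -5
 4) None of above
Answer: 2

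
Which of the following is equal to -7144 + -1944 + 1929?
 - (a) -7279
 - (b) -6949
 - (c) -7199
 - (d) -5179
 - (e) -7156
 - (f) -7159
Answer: f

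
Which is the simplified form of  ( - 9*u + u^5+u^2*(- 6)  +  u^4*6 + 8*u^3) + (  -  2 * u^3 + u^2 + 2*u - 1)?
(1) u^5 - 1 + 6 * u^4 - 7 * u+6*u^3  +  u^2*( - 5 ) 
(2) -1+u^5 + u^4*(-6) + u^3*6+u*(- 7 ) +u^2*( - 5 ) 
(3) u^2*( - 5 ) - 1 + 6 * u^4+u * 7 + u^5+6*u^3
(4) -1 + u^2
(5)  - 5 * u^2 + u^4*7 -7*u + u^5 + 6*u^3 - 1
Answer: 1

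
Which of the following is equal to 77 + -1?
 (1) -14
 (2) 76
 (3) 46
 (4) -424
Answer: 2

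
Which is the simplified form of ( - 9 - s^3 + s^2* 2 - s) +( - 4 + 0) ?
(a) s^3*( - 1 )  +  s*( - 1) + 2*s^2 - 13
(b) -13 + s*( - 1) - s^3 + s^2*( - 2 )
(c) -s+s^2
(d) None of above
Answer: a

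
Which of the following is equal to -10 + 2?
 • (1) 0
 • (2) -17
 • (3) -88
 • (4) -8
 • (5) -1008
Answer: 4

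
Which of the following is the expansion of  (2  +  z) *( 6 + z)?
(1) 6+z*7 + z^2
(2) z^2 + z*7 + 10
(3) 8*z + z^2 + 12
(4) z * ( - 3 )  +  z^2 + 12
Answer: 3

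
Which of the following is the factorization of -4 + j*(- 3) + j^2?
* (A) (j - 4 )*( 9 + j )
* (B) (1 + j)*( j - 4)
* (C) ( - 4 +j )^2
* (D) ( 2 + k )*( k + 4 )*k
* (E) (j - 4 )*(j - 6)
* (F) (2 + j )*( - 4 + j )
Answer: B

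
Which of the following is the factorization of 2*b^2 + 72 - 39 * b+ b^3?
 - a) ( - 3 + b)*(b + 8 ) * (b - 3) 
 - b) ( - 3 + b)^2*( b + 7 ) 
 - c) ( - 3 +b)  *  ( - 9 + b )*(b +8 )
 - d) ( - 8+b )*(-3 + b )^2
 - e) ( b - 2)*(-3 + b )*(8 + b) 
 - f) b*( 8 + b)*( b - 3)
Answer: a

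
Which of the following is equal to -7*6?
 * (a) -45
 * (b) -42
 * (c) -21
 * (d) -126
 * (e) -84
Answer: b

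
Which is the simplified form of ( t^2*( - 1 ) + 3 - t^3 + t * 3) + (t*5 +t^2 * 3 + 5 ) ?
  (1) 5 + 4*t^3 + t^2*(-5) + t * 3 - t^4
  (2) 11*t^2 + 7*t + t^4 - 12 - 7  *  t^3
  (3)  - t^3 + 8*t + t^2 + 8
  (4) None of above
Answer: 4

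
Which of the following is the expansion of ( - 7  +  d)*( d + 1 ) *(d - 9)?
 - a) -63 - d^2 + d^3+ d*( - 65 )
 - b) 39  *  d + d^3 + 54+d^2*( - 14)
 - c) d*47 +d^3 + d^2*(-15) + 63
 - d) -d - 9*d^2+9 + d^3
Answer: c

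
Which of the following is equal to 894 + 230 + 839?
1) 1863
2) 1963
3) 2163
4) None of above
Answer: 2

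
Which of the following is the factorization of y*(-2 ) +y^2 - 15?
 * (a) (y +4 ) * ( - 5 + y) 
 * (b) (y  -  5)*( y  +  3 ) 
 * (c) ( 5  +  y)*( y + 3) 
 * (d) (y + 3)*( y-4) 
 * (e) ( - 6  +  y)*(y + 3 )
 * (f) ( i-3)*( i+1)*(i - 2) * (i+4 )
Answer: b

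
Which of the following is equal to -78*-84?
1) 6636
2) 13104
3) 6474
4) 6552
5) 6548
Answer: 4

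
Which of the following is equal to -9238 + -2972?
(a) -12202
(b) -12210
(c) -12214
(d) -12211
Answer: b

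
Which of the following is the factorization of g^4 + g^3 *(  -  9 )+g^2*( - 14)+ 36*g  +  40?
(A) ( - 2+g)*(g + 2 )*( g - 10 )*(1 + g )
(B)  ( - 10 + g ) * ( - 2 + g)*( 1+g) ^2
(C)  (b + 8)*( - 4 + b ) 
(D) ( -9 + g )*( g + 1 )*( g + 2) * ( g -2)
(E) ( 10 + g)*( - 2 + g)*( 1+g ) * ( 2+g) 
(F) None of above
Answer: A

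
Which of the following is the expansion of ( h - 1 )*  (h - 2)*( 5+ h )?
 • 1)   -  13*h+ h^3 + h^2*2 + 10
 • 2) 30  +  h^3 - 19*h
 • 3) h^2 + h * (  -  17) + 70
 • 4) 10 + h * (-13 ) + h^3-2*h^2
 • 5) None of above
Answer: 1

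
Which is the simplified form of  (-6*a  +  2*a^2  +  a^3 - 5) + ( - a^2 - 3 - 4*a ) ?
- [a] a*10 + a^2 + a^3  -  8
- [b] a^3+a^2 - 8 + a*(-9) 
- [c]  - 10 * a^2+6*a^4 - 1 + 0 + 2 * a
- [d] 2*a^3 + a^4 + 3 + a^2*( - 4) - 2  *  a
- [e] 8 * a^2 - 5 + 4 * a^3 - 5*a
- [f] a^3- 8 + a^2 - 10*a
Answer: f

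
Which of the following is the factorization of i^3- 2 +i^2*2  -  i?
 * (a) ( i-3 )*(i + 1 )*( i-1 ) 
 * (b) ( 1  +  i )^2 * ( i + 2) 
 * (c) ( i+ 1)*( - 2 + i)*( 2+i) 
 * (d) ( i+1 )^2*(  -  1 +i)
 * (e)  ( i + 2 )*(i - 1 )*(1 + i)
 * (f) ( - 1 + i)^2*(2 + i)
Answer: e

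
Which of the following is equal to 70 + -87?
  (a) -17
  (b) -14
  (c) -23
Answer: a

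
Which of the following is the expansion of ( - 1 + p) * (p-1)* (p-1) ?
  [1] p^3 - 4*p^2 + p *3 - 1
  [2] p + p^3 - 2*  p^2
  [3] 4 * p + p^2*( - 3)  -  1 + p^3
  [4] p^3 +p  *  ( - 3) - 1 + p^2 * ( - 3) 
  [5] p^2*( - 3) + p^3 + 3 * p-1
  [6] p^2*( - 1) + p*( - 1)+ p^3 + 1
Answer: 5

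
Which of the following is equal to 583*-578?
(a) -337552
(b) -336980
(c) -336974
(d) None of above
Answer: c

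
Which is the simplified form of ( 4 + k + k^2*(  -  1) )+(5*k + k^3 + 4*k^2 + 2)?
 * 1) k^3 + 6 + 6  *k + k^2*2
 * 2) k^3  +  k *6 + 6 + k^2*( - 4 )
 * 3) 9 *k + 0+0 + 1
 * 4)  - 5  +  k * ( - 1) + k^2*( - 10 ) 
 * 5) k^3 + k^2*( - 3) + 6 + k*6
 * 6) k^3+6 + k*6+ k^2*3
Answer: 6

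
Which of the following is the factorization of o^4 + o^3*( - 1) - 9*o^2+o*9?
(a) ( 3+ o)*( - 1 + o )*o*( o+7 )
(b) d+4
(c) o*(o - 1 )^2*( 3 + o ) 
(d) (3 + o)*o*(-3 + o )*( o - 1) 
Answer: d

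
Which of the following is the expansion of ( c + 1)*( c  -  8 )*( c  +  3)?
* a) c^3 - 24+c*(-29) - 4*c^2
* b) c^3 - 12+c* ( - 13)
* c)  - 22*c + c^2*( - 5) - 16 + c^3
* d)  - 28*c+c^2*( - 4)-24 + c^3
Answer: a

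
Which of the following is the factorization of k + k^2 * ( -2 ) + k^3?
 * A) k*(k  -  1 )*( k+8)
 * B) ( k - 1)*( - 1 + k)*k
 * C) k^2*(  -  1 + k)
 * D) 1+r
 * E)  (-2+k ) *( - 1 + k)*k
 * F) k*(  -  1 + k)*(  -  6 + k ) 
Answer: B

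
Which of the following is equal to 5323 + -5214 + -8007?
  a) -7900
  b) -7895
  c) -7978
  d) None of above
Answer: d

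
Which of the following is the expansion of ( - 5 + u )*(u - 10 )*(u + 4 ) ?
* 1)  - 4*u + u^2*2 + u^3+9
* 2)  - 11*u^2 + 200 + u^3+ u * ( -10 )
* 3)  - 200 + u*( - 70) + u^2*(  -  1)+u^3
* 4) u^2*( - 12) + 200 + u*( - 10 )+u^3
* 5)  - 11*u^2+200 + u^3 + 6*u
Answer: 2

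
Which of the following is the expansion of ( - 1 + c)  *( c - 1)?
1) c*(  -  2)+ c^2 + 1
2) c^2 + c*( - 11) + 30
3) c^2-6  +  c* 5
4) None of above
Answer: 1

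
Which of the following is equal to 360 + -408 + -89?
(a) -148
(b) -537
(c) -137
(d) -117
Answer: c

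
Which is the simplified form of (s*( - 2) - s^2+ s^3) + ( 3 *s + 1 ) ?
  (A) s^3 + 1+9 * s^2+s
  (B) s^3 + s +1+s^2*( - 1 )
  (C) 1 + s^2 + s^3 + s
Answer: B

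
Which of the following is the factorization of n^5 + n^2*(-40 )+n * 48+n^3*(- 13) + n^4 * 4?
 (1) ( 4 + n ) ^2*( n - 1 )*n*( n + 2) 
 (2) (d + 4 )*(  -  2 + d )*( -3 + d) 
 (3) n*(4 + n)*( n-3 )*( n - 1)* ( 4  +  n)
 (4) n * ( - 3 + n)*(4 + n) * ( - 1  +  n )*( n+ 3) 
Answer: 3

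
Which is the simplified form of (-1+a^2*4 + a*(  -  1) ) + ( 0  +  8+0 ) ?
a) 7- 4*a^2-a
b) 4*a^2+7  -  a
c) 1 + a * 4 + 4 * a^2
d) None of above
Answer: b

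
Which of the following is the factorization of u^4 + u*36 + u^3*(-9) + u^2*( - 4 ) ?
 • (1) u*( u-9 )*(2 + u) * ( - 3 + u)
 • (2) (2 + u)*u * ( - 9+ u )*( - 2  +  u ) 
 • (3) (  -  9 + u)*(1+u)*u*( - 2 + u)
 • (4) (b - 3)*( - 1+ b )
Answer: 2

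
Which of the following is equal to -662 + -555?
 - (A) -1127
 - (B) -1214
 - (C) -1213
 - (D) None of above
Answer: D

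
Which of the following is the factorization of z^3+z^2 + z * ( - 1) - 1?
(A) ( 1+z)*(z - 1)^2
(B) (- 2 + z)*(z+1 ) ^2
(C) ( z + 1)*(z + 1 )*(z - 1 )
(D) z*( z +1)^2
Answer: C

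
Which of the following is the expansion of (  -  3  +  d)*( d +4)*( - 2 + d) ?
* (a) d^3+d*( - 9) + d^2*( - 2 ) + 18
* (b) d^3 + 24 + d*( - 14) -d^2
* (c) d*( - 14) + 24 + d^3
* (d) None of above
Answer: b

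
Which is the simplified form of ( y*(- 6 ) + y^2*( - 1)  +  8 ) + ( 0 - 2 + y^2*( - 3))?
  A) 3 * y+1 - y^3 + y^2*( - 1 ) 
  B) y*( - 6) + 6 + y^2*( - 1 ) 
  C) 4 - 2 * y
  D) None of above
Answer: D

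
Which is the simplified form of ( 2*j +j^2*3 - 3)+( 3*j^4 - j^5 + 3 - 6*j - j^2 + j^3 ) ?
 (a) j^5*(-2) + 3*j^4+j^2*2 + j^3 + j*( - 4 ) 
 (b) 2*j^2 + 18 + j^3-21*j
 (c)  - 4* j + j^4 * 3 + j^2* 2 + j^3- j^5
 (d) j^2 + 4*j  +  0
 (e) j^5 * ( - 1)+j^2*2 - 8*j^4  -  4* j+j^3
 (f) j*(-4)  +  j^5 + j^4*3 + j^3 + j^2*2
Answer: c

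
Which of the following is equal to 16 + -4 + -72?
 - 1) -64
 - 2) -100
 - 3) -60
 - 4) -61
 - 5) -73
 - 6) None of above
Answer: 3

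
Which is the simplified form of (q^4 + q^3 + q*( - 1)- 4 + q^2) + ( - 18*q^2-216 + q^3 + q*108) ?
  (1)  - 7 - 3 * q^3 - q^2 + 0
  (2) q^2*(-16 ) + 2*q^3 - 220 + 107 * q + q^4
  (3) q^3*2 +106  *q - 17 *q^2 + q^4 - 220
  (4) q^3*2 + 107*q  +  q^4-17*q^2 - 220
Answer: 4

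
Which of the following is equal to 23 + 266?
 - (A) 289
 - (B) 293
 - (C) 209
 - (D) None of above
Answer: A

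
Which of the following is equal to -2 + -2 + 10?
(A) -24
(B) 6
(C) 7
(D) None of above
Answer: B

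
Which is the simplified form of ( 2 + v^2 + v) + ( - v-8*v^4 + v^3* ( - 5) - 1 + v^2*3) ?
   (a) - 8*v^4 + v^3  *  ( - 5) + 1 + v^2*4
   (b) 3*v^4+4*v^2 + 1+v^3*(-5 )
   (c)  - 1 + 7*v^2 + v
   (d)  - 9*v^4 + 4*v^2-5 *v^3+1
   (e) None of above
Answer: a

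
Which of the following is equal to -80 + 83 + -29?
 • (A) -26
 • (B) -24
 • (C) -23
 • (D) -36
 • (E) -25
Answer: A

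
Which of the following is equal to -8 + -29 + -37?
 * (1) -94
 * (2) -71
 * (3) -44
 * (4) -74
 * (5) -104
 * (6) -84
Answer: 4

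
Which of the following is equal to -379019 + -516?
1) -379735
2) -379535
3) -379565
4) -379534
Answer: 2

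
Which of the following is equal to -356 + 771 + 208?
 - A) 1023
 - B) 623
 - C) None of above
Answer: B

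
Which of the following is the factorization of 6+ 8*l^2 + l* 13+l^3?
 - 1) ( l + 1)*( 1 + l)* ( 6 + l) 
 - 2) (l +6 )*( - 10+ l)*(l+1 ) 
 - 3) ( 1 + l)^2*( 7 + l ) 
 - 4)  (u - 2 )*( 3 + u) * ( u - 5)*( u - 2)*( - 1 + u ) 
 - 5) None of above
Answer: 1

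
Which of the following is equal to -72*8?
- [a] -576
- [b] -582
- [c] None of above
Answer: a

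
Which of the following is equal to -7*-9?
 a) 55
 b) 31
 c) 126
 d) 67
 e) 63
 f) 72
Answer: e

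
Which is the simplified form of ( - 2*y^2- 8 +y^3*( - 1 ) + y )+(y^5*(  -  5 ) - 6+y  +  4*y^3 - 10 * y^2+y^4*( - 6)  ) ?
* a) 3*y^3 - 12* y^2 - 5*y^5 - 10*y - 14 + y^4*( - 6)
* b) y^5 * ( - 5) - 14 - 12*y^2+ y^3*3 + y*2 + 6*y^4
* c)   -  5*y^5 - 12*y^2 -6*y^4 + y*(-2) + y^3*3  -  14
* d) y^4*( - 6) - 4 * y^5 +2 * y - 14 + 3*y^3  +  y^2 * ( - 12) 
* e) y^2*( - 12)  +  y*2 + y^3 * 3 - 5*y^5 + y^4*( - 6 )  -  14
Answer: e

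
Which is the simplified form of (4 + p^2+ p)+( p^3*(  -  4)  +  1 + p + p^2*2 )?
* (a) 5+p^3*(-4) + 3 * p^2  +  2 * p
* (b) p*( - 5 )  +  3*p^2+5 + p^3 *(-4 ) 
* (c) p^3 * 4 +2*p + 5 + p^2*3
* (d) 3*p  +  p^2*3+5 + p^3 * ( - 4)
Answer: a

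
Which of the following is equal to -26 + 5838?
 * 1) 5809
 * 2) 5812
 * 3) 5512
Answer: 2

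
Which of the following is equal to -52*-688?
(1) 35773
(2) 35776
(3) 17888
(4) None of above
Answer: 2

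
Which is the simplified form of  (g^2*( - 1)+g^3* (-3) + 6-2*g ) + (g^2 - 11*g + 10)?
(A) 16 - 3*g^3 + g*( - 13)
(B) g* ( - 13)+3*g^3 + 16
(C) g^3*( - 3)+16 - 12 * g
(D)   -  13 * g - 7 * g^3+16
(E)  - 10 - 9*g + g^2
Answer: A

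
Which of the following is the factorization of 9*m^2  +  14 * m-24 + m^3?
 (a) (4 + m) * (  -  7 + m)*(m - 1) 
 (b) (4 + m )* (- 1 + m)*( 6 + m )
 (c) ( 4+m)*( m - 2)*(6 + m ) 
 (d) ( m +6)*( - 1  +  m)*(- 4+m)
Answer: b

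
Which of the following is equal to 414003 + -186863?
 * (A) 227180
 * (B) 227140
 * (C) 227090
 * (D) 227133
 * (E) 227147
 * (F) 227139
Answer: B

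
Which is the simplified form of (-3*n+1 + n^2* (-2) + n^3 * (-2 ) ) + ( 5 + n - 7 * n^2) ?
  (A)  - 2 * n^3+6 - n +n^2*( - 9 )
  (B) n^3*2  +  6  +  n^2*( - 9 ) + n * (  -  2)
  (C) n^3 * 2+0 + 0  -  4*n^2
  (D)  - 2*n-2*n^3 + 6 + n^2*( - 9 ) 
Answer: D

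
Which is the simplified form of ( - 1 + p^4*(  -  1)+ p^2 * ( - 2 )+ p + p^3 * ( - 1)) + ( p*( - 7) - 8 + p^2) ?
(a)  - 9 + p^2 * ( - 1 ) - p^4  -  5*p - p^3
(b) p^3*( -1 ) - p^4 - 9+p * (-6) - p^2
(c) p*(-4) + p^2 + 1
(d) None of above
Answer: b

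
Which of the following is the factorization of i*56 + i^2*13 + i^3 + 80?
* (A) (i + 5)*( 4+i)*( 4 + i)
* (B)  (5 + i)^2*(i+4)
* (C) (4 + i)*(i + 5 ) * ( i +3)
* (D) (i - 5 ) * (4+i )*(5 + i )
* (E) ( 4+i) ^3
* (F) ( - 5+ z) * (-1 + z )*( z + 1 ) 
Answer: A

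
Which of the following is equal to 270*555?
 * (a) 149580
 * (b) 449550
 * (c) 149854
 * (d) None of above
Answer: d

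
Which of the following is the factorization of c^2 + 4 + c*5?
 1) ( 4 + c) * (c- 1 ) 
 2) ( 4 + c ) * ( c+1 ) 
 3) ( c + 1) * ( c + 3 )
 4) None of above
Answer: 2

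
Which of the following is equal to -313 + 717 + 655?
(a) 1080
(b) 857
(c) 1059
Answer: c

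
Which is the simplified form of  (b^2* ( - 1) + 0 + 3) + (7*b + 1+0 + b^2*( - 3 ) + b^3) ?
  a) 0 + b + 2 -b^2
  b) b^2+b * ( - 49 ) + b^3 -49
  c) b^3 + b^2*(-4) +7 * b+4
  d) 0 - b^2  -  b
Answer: c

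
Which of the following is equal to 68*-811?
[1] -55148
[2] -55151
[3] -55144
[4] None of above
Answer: 1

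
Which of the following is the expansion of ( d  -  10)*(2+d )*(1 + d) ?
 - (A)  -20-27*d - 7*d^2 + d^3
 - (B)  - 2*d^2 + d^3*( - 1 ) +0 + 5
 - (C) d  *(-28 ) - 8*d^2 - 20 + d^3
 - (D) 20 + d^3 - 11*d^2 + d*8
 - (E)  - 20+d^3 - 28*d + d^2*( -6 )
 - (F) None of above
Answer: F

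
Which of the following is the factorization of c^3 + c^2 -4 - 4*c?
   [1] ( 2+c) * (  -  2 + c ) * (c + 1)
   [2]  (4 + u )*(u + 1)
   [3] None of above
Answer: 1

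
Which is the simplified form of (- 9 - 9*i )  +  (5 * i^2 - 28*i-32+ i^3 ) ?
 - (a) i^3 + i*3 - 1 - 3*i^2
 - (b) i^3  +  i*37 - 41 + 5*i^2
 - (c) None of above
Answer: c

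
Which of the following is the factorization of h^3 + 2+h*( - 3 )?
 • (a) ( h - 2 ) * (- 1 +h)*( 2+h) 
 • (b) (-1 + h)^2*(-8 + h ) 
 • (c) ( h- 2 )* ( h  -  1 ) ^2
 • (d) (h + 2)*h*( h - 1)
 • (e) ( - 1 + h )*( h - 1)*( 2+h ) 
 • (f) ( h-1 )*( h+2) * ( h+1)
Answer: e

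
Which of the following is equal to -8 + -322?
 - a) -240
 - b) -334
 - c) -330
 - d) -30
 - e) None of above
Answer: c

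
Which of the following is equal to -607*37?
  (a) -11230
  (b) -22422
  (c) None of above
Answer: c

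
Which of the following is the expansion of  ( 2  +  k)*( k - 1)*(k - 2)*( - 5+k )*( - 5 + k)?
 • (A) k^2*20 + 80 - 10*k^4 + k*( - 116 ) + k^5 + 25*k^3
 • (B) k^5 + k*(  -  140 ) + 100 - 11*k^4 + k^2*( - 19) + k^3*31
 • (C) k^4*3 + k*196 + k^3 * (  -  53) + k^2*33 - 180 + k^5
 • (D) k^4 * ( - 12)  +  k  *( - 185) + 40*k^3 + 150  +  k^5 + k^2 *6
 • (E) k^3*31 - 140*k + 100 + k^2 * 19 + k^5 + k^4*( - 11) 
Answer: E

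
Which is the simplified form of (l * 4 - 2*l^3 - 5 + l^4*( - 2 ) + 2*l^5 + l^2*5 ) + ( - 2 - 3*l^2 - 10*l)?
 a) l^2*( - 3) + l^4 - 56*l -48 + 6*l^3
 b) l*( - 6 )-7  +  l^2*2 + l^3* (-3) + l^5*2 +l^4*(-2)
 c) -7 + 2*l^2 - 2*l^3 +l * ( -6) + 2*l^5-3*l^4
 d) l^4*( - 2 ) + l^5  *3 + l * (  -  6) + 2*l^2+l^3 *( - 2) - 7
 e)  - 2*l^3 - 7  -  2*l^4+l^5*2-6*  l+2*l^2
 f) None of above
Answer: e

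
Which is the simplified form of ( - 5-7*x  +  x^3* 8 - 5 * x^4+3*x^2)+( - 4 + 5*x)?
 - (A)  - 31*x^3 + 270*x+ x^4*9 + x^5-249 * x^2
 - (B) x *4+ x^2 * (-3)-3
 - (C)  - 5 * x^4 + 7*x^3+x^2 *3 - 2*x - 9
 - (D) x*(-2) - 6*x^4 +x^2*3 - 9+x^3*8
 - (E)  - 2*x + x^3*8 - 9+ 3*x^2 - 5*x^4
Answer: E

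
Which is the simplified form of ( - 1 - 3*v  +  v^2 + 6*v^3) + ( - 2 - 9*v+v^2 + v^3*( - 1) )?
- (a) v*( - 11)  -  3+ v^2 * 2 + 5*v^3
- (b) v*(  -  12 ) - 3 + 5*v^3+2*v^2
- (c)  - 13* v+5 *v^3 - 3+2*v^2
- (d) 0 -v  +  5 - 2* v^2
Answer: b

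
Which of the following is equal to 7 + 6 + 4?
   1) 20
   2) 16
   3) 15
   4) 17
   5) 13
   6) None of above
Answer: 4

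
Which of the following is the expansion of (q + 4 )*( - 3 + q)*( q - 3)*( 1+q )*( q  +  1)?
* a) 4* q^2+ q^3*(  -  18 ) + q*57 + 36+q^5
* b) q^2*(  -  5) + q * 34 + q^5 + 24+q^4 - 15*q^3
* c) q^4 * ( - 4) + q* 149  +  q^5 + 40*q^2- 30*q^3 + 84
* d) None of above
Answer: a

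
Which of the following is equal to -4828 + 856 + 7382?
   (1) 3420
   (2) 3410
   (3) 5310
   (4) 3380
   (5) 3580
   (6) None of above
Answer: 2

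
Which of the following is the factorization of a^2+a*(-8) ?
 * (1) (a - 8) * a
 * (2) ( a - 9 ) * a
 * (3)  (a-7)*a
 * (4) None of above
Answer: 1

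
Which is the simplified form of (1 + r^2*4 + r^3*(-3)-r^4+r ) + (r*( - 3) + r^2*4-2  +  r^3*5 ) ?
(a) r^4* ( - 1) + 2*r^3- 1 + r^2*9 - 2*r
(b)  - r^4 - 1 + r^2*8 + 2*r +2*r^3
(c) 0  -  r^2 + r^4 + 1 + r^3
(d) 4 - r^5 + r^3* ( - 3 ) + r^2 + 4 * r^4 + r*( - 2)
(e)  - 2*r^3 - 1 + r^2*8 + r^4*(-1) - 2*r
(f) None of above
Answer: f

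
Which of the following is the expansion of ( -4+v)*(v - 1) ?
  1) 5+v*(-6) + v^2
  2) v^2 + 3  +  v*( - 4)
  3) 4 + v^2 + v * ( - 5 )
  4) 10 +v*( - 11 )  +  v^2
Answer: 3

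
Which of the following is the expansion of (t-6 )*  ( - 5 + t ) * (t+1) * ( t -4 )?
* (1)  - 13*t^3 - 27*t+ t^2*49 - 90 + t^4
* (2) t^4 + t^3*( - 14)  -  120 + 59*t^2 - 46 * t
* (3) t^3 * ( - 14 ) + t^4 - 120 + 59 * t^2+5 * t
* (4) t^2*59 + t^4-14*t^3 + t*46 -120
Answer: 2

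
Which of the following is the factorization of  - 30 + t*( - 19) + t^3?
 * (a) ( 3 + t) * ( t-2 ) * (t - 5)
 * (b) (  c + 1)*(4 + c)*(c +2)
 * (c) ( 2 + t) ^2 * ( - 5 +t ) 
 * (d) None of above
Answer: d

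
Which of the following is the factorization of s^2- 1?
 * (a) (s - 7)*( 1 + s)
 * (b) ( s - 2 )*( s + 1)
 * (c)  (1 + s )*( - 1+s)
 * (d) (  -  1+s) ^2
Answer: c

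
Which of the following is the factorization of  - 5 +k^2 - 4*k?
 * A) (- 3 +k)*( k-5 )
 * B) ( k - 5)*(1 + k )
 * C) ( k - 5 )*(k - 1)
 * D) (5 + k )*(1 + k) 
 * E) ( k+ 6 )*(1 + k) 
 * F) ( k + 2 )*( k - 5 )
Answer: B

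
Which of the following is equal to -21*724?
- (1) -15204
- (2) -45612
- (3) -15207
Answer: 1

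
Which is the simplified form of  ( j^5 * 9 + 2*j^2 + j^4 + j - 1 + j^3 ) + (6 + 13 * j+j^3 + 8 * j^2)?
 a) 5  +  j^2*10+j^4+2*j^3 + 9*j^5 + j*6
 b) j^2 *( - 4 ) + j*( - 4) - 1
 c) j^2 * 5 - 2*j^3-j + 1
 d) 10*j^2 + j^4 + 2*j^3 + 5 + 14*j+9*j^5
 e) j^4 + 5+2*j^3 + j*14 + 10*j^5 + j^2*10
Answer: d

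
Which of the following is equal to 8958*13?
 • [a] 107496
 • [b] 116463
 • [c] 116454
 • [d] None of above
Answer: c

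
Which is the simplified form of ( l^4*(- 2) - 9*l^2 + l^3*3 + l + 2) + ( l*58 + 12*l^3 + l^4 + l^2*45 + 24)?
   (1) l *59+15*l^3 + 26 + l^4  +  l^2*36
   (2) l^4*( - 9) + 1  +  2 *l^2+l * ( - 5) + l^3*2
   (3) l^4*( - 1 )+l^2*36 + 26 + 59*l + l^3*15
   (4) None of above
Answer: 3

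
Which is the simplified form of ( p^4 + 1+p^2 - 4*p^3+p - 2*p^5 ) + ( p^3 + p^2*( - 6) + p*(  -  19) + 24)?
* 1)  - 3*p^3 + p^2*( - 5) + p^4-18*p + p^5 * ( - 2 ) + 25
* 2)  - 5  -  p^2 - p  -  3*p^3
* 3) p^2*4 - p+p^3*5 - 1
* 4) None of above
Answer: 1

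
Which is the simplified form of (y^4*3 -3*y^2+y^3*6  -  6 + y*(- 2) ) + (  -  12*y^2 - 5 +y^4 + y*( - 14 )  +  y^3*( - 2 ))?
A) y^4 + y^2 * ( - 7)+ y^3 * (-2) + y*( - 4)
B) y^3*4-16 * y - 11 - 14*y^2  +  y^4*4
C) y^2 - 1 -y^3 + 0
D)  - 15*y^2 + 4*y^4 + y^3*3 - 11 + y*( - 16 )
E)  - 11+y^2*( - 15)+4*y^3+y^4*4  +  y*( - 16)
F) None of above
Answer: E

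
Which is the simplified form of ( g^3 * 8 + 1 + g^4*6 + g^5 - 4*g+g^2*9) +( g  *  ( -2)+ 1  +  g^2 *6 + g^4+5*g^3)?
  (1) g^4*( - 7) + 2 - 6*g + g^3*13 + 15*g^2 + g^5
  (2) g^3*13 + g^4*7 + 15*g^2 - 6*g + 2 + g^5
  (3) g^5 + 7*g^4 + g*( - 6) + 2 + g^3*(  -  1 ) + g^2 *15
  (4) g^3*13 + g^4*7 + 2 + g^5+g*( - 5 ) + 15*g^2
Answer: 2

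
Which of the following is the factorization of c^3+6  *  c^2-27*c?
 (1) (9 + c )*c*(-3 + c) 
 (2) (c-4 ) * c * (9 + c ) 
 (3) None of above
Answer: 1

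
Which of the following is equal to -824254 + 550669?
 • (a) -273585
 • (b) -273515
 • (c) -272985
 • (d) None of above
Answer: a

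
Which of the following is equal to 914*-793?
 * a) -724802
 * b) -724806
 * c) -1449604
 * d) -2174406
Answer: a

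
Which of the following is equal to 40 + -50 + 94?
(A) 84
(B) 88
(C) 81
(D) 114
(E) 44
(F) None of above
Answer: A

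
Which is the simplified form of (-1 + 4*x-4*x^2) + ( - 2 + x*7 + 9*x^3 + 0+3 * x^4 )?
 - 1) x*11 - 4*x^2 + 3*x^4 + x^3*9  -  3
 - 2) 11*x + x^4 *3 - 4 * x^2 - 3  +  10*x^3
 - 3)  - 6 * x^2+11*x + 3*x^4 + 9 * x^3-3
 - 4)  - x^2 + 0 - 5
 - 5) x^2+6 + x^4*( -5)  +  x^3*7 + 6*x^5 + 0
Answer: 1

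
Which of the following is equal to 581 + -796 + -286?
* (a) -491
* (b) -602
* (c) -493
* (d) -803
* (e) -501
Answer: e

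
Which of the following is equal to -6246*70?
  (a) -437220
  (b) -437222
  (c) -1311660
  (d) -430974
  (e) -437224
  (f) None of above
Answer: a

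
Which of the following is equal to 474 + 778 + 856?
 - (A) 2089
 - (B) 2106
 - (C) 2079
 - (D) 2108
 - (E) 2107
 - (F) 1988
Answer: D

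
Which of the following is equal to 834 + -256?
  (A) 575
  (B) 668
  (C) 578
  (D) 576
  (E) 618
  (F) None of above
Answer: C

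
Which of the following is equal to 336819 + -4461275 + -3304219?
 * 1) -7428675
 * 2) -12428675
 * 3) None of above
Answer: 1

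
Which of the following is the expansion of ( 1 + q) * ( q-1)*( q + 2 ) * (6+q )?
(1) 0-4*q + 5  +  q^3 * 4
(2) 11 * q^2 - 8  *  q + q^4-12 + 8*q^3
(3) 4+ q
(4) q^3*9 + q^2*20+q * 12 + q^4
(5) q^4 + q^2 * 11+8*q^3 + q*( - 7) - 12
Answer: 2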